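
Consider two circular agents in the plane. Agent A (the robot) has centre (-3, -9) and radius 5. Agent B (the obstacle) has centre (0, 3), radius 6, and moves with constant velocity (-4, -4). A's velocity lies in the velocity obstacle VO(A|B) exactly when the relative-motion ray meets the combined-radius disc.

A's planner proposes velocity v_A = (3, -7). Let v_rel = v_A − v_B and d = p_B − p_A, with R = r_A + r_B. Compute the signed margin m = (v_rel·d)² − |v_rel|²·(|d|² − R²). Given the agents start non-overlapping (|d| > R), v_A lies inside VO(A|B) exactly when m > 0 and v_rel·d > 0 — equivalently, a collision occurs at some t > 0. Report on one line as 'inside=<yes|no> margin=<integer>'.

d = (3, 12),  |d|² = 153;  R = 5+6 = 11,  c = 153−11² = 32
v_rel = (7, -3),  |v_rel|² = 58;  v_rel·d = (7)·(3) + (-3)·(12) = -15
58·t² + 30·t + 32 = 0  ⇒  m = (-15)² − 58·32 = -1631
m = -1631 < 0,  v_rel·d = -15 < 0  ⇒  outside

inside=no margin=-1631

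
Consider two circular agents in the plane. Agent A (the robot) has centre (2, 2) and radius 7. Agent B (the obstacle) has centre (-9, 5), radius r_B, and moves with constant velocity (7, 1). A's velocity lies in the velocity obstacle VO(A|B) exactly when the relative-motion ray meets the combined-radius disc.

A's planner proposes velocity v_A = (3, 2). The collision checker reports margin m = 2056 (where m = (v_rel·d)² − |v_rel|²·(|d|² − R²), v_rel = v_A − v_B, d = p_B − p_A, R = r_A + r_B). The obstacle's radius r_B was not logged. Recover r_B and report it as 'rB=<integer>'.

m = 2056
d = (-11, 3);  v_rel = (-4, 1),  |v_rel|² = 17
v_rel×d = (-4)·(3) − (1)·(-11) = -1
since m = R²·17 − (-1)²:  R² = (1 + 2056) / 17 = 121
R = √121 = 11  ⇒  r_B = 11 − 7 = 4

rB=4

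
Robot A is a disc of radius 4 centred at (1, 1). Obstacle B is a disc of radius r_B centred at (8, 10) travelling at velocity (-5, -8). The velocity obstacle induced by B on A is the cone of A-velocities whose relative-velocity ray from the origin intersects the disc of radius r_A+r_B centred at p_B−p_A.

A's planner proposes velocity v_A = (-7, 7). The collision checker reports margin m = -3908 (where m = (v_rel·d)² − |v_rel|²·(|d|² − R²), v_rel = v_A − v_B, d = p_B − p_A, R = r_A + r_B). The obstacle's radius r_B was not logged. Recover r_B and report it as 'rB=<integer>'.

m = -3908
d = (7, 9);  v_rel = (-2, 15),  |v_rel|² = 229
v_rel×d = (-2)·(9) − (15)·(7) = -123
since m = R²·229 − (-123)²:  R² = (15129 + -3908) / 229 = 49
R = √49 = 7  ⇒  r_B = 7 − 4 = 3

rB=3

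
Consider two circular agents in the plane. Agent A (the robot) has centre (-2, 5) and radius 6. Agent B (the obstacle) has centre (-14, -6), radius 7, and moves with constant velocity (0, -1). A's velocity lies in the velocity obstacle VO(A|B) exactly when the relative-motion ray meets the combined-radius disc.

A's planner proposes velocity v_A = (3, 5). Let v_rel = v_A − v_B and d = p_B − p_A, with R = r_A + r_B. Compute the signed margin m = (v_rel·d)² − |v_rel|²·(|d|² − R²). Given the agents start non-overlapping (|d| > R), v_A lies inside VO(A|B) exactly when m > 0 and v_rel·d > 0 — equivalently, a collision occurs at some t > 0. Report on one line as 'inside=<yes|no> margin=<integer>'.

d = (-12, -11),  |d|² = 265;  R = 6+7 = 13,  c = 265−13² = 96
v_rel = (3, 6),  |v_rel|² = 45;  v_rel·d = (3)·(-12) + (6)·(-11) = -102
45·t² + 204·t + 96 = 0  ⇒  m = (-102)² − 45·96 = 6084
m = 6084 > 0,  v_rel·d = -102 < 0  ⇒  outside

inside=no margin=6084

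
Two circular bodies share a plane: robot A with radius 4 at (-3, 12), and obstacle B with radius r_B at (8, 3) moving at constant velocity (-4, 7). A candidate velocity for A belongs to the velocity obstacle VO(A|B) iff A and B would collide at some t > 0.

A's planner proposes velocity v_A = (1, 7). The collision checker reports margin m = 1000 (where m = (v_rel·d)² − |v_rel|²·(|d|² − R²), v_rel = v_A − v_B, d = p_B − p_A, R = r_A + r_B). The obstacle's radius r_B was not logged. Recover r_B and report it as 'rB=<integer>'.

m = 1000
d = (11, -9);  v_rel = (5, 0),  |v_rel|² = 25
v_rel×d = (5)·(-9) − (0)·(11) = -45
since m = R²·25 − (-45)²:  R² = (2025 + 1000) / 25 = 121
R = √121 = 11  ⇒  r_B = 11 − 4 = 7

rB=7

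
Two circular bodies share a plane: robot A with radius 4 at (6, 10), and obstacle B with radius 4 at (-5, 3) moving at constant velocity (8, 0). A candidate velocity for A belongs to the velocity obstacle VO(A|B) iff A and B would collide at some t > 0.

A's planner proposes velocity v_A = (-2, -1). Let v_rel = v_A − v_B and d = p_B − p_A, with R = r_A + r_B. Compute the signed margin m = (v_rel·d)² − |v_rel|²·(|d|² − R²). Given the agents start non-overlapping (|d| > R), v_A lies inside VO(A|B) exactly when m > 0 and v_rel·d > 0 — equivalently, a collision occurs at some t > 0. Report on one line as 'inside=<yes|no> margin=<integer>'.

d = (-11, -7),  |d|² = 170;  R = 4+4 = 8,  c = 170−8² = 106
v_rel = (-10, -1),  |v_rel|² = 101;  v_rel·d = (-10)·(-11) + (-1)·(-7) = 117
101·t² − 234·t + 106 = 0  ⇒  m = 117² − 101·106 = 2983
m = 2983 > 0,  v_rel·d = 117 > 0  ⇒  inside

inside=yes margin=2983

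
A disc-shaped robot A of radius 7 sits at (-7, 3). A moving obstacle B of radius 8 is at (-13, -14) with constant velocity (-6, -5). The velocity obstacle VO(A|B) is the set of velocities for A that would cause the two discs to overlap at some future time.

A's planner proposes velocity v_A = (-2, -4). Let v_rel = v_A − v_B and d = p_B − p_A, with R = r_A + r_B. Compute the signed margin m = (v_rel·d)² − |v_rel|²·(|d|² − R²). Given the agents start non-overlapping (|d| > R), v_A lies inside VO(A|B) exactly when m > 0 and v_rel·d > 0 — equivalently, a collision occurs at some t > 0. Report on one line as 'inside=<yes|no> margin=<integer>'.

d = (-6, -17),  |d|² = 325;  R = 7+8 = 15,  c = 325−15² = 100
v_rel = (4, 1),  |v_rel|² = 17;  v_rel·d = (4)·(-6) + (1)·(-17) = -41
17·t² + 82·t + 100 = 0  ⇒  m = (-41)² − 17·100 = -19
m = -19 < 0,  v_rel·d = -41 < 0  ⇒  outside

inside=no margin=-19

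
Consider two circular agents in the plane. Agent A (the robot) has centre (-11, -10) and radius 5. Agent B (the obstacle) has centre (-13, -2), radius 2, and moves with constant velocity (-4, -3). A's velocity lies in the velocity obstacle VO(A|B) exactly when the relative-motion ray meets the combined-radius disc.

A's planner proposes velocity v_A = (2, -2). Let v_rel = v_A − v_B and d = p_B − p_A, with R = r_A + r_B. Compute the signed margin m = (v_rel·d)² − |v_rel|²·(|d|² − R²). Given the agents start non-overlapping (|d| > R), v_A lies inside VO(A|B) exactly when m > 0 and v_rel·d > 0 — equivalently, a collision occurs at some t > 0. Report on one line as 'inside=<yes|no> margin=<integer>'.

d = (-2, 8),  |d|² = 68;  R = 5+2 = 7,  c = 68−7² = 19
v_rel = (6, 1),  |v_rel|² = 37;  v_rel·d = (6)·(-2) + (1)·(8) = -4
37·t² + 8·t + 19 = 0  ⇒  m = (-4)² − 37·19 = -687
m = -687 < 0,  v_rel·d = -4 < 0  ⇒  outside

inside=no margin=-687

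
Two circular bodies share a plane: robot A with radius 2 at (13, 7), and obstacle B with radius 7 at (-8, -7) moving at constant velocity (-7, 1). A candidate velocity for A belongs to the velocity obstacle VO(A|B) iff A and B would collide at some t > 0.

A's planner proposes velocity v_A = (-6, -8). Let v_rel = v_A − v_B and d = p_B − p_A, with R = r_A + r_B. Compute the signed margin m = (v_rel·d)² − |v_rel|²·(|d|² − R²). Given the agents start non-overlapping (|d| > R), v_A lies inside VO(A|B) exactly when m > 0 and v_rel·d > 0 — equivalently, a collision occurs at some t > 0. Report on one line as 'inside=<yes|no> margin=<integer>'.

d = (-21, -14),  |d|² = 637;  R = 2+7 = 9,  c = 637−9² = 556
v_rel = (1, -9),  |v_rel|² = 82;  v_rel·d = (1)·(-21) + (-9)·(-14) = 105
82·t² − 210·t + 556 = 0  ⇒  m = 105² − 82·556 = -34567
m = -34567 < 0,  v_rel·d = 105 > 0  ⇒  outside

inside=no margin=-34567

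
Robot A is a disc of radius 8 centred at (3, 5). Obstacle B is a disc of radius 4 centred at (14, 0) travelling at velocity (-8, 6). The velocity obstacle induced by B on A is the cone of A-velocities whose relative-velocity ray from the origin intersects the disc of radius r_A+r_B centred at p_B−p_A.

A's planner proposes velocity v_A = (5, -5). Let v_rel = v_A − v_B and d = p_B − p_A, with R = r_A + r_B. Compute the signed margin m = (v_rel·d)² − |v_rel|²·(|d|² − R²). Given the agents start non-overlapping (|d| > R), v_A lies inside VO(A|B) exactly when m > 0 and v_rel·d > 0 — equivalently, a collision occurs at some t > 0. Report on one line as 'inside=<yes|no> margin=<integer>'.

d = (11, -5),  |d|² = 146;  R = 8+4 = 12,  c = 146−12² = 2
v_rel = (13, -11),  |v_rel|² = 290;  v_rel·d = (13)·(11) + (-11)·(-5) = 198
290·t² − 396·t + 2 = 0  ⇒  m = 198² − 290·2 = 38624
m = 38624 > 0,  v_rel·d = 198 > 0  ⇒  inside

inside=yes margin=38624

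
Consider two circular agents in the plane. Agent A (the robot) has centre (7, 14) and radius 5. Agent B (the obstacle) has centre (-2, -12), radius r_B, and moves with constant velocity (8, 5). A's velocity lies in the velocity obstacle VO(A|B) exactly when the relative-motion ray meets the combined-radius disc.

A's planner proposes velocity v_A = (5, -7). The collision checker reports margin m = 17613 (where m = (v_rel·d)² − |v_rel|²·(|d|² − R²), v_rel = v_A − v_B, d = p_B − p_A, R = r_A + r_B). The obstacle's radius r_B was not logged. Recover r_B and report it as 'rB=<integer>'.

m = 17613
d = (-9, -26);  v_rel = (-3, -12),  |v_rel|² = 153
v_rel×d = (-3)·(-26) − (-12)·(-9) = -30
since m = R²·153 − (-30)²:  R² = (900 + 17613) / 153 = 121
R = √121 = 11  ⇒  r_B = 11 − 5 = 6

rB=6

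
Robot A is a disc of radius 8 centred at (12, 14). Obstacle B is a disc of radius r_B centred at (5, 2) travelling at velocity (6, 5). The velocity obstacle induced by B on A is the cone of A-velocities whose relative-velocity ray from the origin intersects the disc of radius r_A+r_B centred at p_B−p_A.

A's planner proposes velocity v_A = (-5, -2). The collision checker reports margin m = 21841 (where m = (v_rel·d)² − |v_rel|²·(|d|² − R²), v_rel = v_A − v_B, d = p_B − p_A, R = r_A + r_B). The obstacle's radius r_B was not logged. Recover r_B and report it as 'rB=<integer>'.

m = 21841
d = (-7, -12);  v_rel = (-11, -7),  |v_rel|² = 170
v_rel×d = (-11)·(-12) − (-7)·(-7) = 83
since m = R²·170 − 83²:  R² = (6889 + 21841) / 170 = 169
R = √169 = 13  ⇒  r_B = 13 − 8 = 5

rB=5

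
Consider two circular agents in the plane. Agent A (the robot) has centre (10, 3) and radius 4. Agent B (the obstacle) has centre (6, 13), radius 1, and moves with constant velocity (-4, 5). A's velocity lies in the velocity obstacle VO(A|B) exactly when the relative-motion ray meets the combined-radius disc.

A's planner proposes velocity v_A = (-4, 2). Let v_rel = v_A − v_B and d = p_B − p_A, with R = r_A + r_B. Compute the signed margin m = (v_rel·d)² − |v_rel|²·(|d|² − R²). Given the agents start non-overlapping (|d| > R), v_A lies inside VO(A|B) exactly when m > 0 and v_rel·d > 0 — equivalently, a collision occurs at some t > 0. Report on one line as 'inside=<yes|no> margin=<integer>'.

d = (-4, 10),  |d|² = 116;  R = 4+1 = 5,  c = 116−5² = 91
v_rel = (0, -3),  |v_rel|² = 9;  v_rel·d = (0)·(-4) + (-3)·(10) = -30
9·t² + 60·t + 91 = 0  ⇒  m = (-30)² − 9·91 = 81
m = 81 > 0,  v_rel·d = -30 < 0  ⇒  outside

inside=no margin=81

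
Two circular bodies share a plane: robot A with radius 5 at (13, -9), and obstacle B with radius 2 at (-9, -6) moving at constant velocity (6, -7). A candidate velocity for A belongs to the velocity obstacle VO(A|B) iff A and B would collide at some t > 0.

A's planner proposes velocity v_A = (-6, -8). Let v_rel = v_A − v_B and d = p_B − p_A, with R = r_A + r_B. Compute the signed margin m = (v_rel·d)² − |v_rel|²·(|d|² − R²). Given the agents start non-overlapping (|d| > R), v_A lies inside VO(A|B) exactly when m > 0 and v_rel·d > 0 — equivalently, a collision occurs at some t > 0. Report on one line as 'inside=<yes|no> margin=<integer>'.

d = (-22, 3),  |d|² = 493;  R = 5+2 = 7,  c = 493−7² = 444
v_rel = (-12, -1),  |v_rel|² = 145;  v_rel·d = (-12)·(-22) + (-1)·(3) = 261
145·t² − 522·t + 444 = 0  ⇒  m = 261² − 145·444 = 3741
m = 3741 > 0,  v_rel·d = 261 > 0  ⇒  inside

inside=yes margin=3741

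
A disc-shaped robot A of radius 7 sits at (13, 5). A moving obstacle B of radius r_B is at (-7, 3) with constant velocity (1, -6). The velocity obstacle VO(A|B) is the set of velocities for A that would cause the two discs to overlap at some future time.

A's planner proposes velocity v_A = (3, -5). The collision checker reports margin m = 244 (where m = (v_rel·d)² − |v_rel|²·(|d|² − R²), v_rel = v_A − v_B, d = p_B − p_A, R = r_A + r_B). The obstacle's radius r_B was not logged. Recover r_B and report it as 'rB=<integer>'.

m = 244
d = (-20, -2);  v_rel = (2, 1),  |v_rel|² = 5
v_rel×d = (2)·(-2) − (1)·(-20) = 16
since m = R²·5 − 16²:  R² = (256 + 244) / 5 = 100
R = √100 = 10  ⇒  r_B = 10 − 7 = 3

rB=3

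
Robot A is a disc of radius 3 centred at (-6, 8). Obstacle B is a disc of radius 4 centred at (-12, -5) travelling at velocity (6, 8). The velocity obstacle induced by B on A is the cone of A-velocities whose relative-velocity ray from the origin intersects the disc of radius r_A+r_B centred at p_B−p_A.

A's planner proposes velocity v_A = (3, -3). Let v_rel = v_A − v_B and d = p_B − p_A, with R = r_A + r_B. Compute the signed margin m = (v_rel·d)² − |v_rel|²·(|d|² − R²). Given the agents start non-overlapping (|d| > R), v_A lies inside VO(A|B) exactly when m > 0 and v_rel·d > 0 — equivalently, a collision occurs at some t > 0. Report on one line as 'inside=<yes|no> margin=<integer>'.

d = (-6, -13),  |d|² = 205;  R = 3+4 = 7,  c = 205−7² = 156
v_rel = (-3, -11),  |v_rel|² = 130;  v_rel·d = (-3)·(-6) + (-11)·(-13) = 161
130·t² − 322·t + 156 = 0  ⇒  m = 161² − 130·156 = 5641
m = 5641 > 0,  v_rel·d = 161 > 0  ⇒  inside

inside=yes margin=5641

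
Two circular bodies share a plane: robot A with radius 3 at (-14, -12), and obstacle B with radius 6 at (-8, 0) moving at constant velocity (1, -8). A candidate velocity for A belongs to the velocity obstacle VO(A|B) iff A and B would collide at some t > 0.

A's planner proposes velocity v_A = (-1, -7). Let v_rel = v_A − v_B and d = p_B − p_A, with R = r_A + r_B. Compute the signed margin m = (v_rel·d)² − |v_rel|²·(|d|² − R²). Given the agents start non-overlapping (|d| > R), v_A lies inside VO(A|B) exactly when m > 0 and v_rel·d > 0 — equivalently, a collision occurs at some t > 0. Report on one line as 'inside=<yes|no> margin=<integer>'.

d = (6, 12),  |d|² = 180;  R = 3+6 = 9,  c = 180−9² = 99
v_rel = (-2, 1),  |v_rel|² = 5;  v_rel·d = (-2)·(6) + (1)·(12) = 0
5·t² − 0·t + 99 = 0  ⇒  m = 0² − 5·99 = -495
m = -495 < 0,  v_rel·d = 0 = 0  ⇒  outside

inside=no margin=-495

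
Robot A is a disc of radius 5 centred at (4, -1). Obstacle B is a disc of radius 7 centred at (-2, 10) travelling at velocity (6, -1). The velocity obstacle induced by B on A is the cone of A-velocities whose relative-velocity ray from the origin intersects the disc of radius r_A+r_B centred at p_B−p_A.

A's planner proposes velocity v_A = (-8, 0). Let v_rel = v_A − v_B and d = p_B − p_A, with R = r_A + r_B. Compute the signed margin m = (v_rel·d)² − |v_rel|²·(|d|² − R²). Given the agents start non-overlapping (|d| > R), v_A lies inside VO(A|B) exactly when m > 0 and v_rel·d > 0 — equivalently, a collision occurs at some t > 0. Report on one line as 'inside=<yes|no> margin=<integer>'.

d = (-6, 11),  |d|² = 157;  R = 5+7 = 12,  c = 157−12² = 13
v_rel = (-14, 1),  |v_rel|² = 197;  v_rel·d = (-14)·(-6) + (1)·(11) = 95
197·t² − 190·t + 13 = 0  ⇒  m = 95² − 197·13 = 6464
m = 6464 > 0,  v_rel·d = 95 > 0  ⇒  inside

inside=yes margin=6464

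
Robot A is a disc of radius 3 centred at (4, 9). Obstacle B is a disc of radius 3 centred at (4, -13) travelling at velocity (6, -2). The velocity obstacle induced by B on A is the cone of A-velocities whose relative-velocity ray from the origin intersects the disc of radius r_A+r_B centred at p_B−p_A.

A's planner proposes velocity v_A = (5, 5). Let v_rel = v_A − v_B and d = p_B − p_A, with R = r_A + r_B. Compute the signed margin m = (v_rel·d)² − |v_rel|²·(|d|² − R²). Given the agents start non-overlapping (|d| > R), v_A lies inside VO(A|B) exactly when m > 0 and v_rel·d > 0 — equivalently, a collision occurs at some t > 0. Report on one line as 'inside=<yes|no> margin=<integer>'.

d = (0, -22),  |d|² = 484;  R = 3+3 = 6,  c = 484−6² = 448
v_rel = (-1, 7),  |v_rel|² = 50;  v_rel·d = (-1)·(0) + (7)·(-22) = -154
50·t² + 308·t + 448 = 0  ⇒  m = (-154)² − 50·448 = 1316
m = 1316 > 0,  v_rel·d = -154 < 0  ⇒  outside

inside=no margin=1316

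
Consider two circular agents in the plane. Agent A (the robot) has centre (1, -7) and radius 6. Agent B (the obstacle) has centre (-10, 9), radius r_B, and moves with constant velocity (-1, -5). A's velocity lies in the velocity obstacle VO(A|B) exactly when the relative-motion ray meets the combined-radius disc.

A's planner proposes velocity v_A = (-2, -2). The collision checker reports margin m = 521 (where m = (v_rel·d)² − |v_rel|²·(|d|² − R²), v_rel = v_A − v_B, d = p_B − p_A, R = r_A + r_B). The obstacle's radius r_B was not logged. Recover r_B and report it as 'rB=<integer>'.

m = 521
d = (-11, 16);  v_rel = (-1, 3),  |v_rel|² = 10
v_rel×d = (-1)·(16) − (3)·(-11) = 17
since m = R²·10 − 17²:  R² = (289 + 521) / 10 = 81
R = √81 = 9  ⇒  r_B = 9 − 6 = 3

rB=3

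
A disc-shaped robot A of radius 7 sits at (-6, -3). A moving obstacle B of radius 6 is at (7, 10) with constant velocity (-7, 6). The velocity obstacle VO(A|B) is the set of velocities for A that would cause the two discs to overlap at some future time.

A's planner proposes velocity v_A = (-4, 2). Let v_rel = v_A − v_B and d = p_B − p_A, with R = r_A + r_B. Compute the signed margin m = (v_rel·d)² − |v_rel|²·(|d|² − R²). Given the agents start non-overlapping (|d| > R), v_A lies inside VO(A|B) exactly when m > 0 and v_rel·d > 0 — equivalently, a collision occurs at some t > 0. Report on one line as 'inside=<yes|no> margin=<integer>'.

d = (13, 13),  |d|² = 338;  R = 7+6 = 13,  c = 338−13² = 169
v_rel = (3, -4),  |v_rel|² = 25;  v_rel·d = (3)·(13) + (-4)·(13) = -13
25·t² + 26·t + 169 = 0  ⇒  m = (-13)² − 25·169 = -4056
m = -4056 < 0,  v_rel·d = -13 < 0  ⇒  outside

inside=no margin=-4056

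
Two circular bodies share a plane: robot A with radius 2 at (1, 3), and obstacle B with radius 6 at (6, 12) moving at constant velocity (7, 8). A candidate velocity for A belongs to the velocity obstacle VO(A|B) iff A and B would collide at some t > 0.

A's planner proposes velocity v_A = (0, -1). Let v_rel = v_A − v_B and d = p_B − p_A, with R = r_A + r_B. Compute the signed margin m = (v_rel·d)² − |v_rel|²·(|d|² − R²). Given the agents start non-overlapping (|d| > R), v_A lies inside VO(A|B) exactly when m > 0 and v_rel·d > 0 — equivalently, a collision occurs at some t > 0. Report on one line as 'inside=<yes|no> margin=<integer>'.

d = (5, 9),  |d|² = 106;  R = 2+6 = 8,  c = 106−8² = 42
v_rel = (-7, -9),  |v_rel|² = 130;  v_rel·d = (-7)·(5) + (-9)·(9) = -116
130·t² + 232·t + 42 = 0  ⇒  m = (-116)² − 130·42 = 7996
m = 7996 > 0,  v_rel·d = -116 < 0  ⇒  outside

inside=no margin=7996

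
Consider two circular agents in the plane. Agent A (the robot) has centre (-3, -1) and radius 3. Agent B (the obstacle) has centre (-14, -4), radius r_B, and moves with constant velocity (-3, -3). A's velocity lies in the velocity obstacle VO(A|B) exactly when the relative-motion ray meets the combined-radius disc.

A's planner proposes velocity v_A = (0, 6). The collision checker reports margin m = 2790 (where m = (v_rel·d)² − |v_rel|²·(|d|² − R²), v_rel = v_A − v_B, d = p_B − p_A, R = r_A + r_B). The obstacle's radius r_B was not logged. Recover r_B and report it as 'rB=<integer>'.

m = 2790
d = (-11, -3);  v_rel = (3, 9),  |v_rel|² = 90
v_rel×d = (3)·(-3) − (9)·(-11) = 90
since m = R²·90 − 90²:  R² = (8100 + 2790) / 90 = 121
R = √121 = 11  ⇒  r_B = 11 − 3 = 8

rB=8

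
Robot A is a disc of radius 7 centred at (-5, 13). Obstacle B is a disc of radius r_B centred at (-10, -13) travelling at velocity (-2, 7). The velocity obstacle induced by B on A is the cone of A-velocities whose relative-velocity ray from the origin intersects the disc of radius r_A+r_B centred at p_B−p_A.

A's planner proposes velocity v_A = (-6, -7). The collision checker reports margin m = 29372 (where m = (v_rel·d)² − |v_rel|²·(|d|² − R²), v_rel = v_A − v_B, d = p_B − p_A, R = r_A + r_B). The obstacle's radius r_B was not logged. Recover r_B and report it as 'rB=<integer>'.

m = 29372
d = (-5, -26);  v_rel = (-4, -14),  |v_rel|² = 212
v_rel×d = (-4)·(-26) − (-14)·(-5) = 34
since m = R²·212 − 34²:  R² = (1156 + 29372) / 212 = 144
R = √144 = 12  ⇒  r_B = 12 − 7 = 5

rB=5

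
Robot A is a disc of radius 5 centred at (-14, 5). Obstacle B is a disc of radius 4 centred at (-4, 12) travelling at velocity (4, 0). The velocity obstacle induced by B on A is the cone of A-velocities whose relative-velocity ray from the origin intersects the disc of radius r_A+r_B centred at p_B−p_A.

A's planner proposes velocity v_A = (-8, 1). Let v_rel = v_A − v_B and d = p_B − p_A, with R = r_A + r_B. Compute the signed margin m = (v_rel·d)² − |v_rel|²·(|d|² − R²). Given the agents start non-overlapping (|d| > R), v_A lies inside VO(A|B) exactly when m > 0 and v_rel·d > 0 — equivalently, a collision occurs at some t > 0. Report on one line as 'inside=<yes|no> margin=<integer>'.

d = (10, 7),  |d|² = 149;  R = 5+4 = 9,  c = 149−9² = 68
v_rel = (-12, 1),  |v_rel|² = 145;  v_rel·d = (-12)·(10) + (1)·(7) = -113
145·t² + 226·t + 68 = 0  ⇒  m = (-113)² − 145·68 = 2909
m = 2909 > 0,  v_rel·d = -113 < 0  ⇒  outside

inside=no margin=2909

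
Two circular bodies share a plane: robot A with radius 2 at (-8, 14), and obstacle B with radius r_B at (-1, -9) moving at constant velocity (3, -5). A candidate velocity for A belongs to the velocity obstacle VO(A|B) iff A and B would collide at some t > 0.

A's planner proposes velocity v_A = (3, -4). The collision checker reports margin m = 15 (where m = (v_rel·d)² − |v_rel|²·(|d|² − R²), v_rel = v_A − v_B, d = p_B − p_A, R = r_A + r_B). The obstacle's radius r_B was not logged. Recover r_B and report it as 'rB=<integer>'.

m = 15
d = (7, -23);  v_rel = (0, 1),  |v_rel|² = 1
v_rel×d = (0)·(-23) − (1)·(7) = -7
since m = R²·1 − (-7)²:  R² = (49 + 15) / 1 = 64
R = √64 = 8  ⇒  r_B = 8 − 2 = 6

rB=6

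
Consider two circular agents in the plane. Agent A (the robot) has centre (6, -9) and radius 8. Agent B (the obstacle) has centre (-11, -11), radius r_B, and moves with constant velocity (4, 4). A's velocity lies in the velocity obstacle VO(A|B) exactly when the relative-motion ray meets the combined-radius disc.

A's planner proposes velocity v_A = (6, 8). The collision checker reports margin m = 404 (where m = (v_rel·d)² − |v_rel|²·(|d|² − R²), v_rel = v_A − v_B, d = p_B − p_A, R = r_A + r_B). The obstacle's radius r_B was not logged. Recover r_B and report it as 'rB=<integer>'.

m = 404
d = (-17, -2);  v_rel = (2, 4),  |v_rel|² = 20
v_rel×d = (2)·(-2) − (4)·(-17) = 64
since m = R²·20 − 64²:  R² = (4096 + 404) / 20 = 225
R = √225 = 15  ⇒  r_B = 15 − 8 = 7

rB=7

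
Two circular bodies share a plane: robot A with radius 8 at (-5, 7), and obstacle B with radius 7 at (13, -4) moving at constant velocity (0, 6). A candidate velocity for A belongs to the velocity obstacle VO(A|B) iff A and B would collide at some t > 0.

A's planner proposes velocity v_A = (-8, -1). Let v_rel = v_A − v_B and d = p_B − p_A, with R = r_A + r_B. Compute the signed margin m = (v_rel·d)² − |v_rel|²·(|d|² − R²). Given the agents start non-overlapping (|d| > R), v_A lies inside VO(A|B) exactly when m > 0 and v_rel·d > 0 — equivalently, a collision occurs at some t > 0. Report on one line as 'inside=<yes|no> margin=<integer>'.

d = (18, -11),  |d|² = 445;  R = 8+7 = 15,  c = 445−15² = 220
v_rel = (-8, -7),  |v_rel|² = 113;  v_rel·d = (-8)·(18) + (-7)·(-11) = -67
113·t² + 134·t + 220 = 0  ⇒  m = (-67)² − 113·220 = -20371
m = -20371 < 0,  v_rel·d = -67 < 0  ⇒  outside

inside=no margin=-20371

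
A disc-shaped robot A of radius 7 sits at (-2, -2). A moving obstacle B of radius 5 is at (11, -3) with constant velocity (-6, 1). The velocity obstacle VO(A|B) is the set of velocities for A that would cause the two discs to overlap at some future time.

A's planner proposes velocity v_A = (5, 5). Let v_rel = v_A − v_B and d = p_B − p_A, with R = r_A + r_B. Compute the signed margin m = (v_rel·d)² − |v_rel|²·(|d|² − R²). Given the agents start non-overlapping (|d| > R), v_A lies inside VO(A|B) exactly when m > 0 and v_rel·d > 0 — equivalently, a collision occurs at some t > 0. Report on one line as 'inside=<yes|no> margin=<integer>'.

d = (13, -1),  |d|² = 170;  R = 7+5 = 12,  c = 170−12² = 26
v_rel = (11, 4),  |v_rel|² = 137;  v_rel·d = (11)·(13) + (4)·(-1) = 139
137·t² − 278·t + 26 = 0  ⇒  m = 139² − 137·26 = 15759
m = 15759 > 0,  v_rel·d = 139 > 0  ⇒  inside

inside=yes margin=15759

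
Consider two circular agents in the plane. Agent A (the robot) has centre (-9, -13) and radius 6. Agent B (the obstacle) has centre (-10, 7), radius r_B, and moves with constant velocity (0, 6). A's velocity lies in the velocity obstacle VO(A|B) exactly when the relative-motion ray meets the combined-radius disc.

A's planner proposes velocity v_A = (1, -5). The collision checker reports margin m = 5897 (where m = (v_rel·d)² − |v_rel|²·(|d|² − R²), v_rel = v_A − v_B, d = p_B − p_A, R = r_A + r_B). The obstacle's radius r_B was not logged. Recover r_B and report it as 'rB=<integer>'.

m = 5897
d = (-1, 20);  v_rel = (1, -11),  |v_rel|² = 122
v_rel×d = (1)·(20) − (-11)·(-1) = 9
since m = R²·122 − 9²:  R² = (81 + 5897) / 122 = 49
R = √49 = 7  ⇒  r_B = 7 − 6 = 1

rB=1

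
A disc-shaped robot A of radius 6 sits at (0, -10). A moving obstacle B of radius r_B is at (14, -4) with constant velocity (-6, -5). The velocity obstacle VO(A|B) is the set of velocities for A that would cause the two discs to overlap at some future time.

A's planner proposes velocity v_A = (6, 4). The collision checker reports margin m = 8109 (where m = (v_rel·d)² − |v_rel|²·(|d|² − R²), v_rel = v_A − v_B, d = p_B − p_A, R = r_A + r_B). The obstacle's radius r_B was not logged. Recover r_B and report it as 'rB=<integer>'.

m = 8109
d = (14, 6);  v_rel = (12, 9),  |v_rel|² = 225
v_rel×d = (12)·(6) − (9)·(14) = -54
since m = R²·225 − (-54)²:  R² = (2916 + 8109) / 225 = 49
R = √49 = 7  ⇒  r_B = 7 − 6 = 1

rB=1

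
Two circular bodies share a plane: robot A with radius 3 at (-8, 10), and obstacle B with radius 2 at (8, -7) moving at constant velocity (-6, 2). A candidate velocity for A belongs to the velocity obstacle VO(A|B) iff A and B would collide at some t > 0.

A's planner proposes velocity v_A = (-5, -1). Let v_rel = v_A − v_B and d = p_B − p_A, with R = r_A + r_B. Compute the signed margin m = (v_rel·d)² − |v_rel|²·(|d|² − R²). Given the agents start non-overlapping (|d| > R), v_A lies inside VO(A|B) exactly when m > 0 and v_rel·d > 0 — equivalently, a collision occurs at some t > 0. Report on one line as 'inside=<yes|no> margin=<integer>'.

d = (16, -17),  |d|² = 545;  R = 3+2 = 5,  c = 545−5² = 520
v_rel = (1, -3),  |v_rel|² = 10;  v_rel·d = (1)·(16) + (-3)·(-17) = 67
10·t² − 134·t + 520 = 0  ⇒  m = 67² − 10·520 = -711
m = -711 < 0,  v_rel·d = 67 > 0  ⇒  outside

inside=no margin=-711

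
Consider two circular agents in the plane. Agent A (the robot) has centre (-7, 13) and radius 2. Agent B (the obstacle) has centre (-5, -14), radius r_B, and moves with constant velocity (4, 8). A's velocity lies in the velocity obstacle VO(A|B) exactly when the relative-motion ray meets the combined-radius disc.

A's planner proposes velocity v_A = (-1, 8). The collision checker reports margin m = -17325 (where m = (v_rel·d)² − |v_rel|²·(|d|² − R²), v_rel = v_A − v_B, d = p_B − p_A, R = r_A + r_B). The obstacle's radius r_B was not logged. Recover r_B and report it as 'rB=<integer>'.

m = -17325
d = (2, -27);  v_rel = (-5, 0),  |v_rel|² = 25
v_rel×d = (-5)·(-27) − (0)·(2) = 135
since m = R²·25 − 135²:  R² = (18225 + -17325) / 25 = 36
R = √36 = 6  ⇒  r_B = 6 − 2 = 4

rB=4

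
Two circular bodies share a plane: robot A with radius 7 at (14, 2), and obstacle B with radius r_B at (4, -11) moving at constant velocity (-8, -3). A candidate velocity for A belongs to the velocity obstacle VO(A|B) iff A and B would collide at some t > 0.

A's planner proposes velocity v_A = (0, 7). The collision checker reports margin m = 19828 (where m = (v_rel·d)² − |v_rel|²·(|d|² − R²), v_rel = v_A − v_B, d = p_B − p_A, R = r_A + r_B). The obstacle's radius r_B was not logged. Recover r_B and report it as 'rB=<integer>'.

m = 19828
d = (-10, -13);  v_rel = (8, 10),  |v_rel|² = 164
v_rel×d = (8)·(-13) − (10)·(-10) = -4
since m = R²·164 − (-4)²:  R² = (16 + 19828) / 164 = 121
R = √121 = 11  ⇒  r_B = 11 − 7 = 4

rB=4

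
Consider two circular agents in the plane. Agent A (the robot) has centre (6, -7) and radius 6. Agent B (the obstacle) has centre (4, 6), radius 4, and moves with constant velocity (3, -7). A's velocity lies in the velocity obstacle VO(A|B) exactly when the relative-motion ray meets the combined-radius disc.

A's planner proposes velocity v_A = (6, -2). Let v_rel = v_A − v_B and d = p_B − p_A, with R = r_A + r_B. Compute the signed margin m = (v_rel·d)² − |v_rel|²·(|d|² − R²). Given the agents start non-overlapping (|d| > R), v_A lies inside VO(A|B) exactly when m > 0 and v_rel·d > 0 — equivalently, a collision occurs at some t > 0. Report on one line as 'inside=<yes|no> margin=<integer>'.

d = (-2, 13),  |d|² = 173;  R = 6+4 = 10,  c = 173−10² = 73
v_rel = (3, 5),  |v_rel|² = 34;  v_rel·d = (3)·(-2) + (5)·(13) = 59
34·t² − 118·t + 73 = 0  ⇒  m = 59² − 34·73 = 999
m = 999 > 0,  v_rel·d = 59 > 0  ⇒  inside

inside=yes margin=999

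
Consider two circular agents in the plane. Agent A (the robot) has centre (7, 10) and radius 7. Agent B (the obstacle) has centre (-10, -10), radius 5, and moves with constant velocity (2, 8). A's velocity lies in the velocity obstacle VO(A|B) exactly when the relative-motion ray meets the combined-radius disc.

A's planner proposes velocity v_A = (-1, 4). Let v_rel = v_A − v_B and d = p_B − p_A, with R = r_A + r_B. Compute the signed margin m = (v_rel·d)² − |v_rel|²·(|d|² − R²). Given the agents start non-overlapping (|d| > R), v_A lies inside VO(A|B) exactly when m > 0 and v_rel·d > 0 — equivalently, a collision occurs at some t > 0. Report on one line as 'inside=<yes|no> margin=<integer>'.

d = (-17, -20),  |d|² = 689;  R = 7+5 = 12,  c = 689−12² = 545
v_rel = (-3, -4),  |v_rel|² = 25;  v_rel·d = (-3)·(-17) + (-4)·(-20) = 131
25·t² − 262·t + 545 = 0  ⇒  m = 131² − 25·545 = 3536
m = 3536 > 0,  v_rel·d = 131 > 0  ⇒  inside

inside=yes margin=3536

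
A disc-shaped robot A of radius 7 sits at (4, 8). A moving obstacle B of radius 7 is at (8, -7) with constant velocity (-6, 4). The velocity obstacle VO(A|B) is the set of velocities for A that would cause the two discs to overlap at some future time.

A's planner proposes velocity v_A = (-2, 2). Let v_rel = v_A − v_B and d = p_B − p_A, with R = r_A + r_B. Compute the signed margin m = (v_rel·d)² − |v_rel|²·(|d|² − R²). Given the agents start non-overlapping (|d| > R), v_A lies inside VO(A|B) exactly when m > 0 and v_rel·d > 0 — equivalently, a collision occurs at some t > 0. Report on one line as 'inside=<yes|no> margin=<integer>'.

d = (4, -15),  |d|² = 241;  R = 7+7 = 14,  c = 241−14² = 45
v_rel = (4, -2),  |v_rel|² = 20;  v_rel·d = (4)·(4) + (-2)·(-15) = 46
20·t² − 92·t + 45 = 0  ⇒  m = 46² − 20·45 = 1216
m = 1216 > 0,  v_rel·d = 46 > 0  ⇒  inside

inside=yes margin=1216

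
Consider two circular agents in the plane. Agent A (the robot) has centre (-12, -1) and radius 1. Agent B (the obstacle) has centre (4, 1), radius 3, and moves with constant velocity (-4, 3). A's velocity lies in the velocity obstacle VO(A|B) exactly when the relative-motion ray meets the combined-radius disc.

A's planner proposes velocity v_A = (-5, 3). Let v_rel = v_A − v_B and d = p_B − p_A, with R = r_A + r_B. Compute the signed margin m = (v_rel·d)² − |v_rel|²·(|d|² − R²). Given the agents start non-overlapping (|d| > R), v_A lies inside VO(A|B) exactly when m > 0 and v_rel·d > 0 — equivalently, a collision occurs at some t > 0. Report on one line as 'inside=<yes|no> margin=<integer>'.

d = (16, 2),  |d|² = 260;  R = 1+3 = 4,  c = 260−4² = 244
v_rel = (-1, 0),  |v_rel|² = 1;  v_rel·d = (-1)·(16) + (0)·(2) = -16
1·t² + 32·t + 244 = 0  ⇒  m = (-16)² − 1·244 = 12
m = 12 > 0,  v_rel·d = -16 < 0  ⇒  outside

inside=no margin=12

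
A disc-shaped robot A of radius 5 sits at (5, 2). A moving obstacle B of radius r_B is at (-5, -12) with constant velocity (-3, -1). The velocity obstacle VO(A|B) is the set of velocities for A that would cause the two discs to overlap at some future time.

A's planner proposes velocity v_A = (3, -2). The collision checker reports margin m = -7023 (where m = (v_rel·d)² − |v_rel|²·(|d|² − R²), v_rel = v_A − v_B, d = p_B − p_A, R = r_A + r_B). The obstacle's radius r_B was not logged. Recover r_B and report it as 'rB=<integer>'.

m = -7023
d = (-10, -14);  v_rel = (6, -1),  |v_rel|² = 37
v_rel×d = (6)·(-14) − (-1)·(-10) = -94
since m = R²·37 − (-94)²:  R² = (8836 + -7023) / 37 = 49
R = √49 = 7  ⇒  r_B = 7 − 5 = 2

rB=2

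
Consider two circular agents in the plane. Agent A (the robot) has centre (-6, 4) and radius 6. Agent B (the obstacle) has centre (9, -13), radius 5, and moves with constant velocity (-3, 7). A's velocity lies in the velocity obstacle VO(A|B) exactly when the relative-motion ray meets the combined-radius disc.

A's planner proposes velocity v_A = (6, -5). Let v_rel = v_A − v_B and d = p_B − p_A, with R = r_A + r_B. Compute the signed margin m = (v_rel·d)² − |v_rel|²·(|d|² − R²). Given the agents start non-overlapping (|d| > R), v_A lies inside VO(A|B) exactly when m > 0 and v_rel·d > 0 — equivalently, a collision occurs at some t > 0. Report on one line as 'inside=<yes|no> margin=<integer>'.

d = (15, -17),  |d|² = 514;  R = 6+5 = 11,  c = 514−11² = 393
v_rel = (9, -12),  |v_rel|² = 225;  v_rel·d = (9)·(15) + (-12)·(-17) = 339
225·t² − 678·t + 393 = 0  ⇒  m = 339² − 225·393 = 26496
m = 26496 > 0,  v_rel·d = 339 > 0  ⇒  inside

inside=yes margin=26496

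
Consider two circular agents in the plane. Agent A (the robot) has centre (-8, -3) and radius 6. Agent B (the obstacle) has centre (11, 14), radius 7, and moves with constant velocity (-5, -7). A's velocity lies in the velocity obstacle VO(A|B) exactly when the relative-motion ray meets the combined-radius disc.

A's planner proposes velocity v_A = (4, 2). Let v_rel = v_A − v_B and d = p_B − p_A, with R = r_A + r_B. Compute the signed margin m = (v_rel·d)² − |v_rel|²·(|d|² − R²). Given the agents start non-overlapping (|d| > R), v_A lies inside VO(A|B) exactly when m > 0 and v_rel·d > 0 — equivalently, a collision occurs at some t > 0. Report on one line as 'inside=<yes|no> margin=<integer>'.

d = (19, 17),  |d|² = 650;  R = 6+7 = 13,  c = 650−13² = 481
v_rel = (9, 9),  |v_rel|² = 162;  v_rel·d = (9)·(19) + (9)·(17) = 324
162·t² − 648·t + 481 = 0  ⇒  m = 324² − 162·481 = 27054
m = 27054 > 0,  v_rel·d = 324 > 0  ⇒  inside

inside=yes margin=27054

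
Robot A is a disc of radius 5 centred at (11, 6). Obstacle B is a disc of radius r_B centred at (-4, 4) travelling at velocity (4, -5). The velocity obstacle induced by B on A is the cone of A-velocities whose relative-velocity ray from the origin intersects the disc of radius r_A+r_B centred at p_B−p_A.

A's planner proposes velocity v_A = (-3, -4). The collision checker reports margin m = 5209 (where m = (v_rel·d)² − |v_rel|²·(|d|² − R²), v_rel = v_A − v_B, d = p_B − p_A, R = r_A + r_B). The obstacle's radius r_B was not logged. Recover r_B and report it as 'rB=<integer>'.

m = 5209
d = (-15, -2);  v_rel = (-7, 1),  |v_rel|² = 50
v_rel×d = (-7)·(-2) − (1)·(-15) = 29
since m = R²·50 − 29²:  R² = (841 + 5209) / 50 = 121
R = √121 = 11  ⇒  r_B = 11 − 5 = 6

rB=6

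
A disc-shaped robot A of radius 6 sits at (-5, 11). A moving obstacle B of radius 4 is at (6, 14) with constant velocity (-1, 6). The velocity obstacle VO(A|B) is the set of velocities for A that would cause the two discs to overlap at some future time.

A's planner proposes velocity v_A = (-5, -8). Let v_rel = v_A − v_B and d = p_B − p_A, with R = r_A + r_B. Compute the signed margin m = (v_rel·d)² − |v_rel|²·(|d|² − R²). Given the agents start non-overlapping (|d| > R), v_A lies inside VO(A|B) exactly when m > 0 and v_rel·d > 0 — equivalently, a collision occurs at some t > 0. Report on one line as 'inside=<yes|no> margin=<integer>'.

d = (11, 3),  |d|² = 130;  R = 6+4 = 10,  c = 130−10² = 30
v_rel = (-4, -14),  |v_rel|² = 212;  v_rel·d = (-4)·(11) + (-14)·(3) = -86
212·t² + 172·t + 30 = 0  ⇒  m = (-86)² − 212·30 = 1036
m = 1036 > 0,  v_rel·d = -86 < 0  ⇒  outside

inside=no margin=1036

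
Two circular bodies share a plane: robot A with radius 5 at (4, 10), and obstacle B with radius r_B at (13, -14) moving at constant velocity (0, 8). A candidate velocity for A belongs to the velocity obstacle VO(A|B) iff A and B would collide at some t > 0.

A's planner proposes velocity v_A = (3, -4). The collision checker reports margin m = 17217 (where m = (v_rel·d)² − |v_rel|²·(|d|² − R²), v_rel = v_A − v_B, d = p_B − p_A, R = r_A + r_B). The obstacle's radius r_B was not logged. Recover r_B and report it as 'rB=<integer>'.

m = 17217
d = (9, -24);  v_rel = (3, -12),  |v_rel|² = 153
v_rel×d = (3)·(-24) − (-12)·(9) = 36
since m = R²·153 − 36²:  R² = (1296 + 17217) / 153 = 121
R = √121 = 11  ⇒  r_B = 11 − 5 = 6

rB=6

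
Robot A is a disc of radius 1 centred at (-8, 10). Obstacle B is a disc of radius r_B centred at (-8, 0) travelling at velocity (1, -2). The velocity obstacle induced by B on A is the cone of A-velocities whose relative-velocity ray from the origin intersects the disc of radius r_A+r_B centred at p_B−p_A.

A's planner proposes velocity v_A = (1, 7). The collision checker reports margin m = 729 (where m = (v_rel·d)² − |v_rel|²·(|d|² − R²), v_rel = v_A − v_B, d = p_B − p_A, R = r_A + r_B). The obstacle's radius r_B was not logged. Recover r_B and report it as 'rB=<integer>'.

m = 729
d = (0, -10);  v_rel = (0, 9),  |v_rel|² = 81
v_rel×d = (0)·(-10) − (9)·(0) = 0
since m = R²·81 − 0²:  R² = (0 + 729) / 81 = 9
R = √9 = 3  ⇒  r_B = 3 − 1 = 2

rB=2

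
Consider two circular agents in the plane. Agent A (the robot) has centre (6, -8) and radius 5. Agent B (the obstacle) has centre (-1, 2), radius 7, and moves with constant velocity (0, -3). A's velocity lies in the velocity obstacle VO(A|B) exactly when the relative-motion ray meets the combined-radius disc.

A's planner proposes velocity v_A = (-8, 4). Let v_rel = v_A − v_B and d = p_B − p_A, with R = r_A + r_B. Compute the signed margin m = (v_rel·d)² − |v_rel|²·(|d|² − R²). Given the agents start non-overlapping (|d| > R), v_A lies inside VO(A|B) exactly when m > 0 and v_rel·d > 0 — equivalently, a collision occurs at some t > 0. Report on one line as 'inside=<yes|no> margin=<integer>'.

d = (-7, 10),  |d|² = 149;  R = 5+7 = 12,  c = 149−12² = 5
v_rel = (-8, 7),  |v_rel|² = 113;  v_rel·d = (-8)·(-7) + (7)·(10) = 126
113·t² − 252·t + 5 = 0  ⇒  m = 126² − 113·5 = 15311
m = 15311 > 0,  v_rel·d = 126 > 0  ⇒  inside

inside=yes margin=15311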